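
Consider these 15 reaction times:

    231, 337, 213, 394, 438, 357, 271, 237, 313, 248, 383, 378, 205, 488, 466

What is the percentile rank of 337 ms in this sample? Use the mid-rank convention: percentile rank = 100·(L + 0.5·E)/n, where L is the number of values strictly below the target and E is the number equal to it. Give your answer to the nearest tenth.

Sorted: 205, 213, 231, 237, 248, 271, 313, 337, 357, 378, 383, 394, 438, 466, 488.
Count below 337: L = 7; count equal: E = 1; n = 15.
Percentile rank = 100·(7 + 0.5·1)/15 = 100·7.5/15 = 50.

50.0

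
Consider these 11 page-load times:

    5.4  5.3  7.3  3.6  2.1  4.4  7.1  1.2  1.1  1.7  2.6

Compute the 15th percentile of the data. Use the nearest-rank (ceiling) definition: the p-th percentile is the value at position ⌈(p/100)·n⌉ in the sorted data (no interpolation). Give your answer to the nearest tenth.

1.2

Sorted: 1.1, 1.2, 1.7, 2.1, 2.6, 3.6, 4.4, 5.3, 5.4, 7.1, 7.3.
n = 11.
Position = ⌈15/100 · 11⌉ = ⌈1.65⌉ = 2.
The value at rank 2 is 1.2.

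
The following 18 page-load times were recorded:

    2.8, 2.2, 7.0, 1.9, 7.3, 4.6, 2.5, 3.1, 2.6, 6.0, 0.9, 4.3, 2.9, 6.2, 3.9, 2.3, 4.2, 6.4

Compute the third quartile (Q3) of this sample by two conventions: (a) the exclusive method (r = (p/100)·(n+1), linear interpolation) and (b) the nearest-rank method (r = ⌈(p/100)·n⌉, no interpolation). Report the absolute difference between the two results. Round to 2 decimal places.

Sorted: 0.9, 1.9, 2.2, 2.3, 2.5, 2.6, 2.8, 2.9, 3.1, 3.9, 4.2, 4.3, 4.6, 6.0, 6.2, 6.4, 7.0, 7.3.
n = 18.
(a) r = 14.25; between ranks 14 (6.0) and 15 (6.2): 6.05.
(b) the nearest-rank method: rank 14 → 6.
|6.05 − 6| = 0.05.

0.05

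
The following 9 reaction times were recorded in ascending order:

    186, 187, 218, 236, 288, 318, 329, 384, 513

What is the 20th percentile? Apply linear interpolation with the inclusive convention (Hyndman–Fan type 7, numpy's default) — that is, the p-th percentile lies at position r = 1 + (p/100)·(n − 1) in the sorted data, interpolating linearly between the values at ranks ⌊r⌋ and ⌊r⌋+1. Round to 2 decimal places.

n = 9.
r = 1 + (20/100)·(9 − 1) = 1 + 1.6 = 2.6.
Rank 2 is 187 and rank 3 is 218.
Interpolate: 187 + 0.6·(218 − 187) = 187 + 0.6·31 = 205.6.

205.60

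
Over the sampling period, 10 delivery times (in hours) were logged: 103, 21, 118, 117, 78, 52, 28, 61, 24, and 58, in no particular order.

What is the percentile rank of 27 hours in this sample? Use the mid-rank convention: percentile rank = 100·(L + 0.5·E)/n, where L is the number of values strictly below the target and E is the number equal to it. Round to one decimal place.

Sorted: 21, 24, 28, 52, 58, 61, 78, 103, 117, 118.
Count below 27: L = 2; count equal: E = 0; n = 10.
Percentile rank = 100·(2 + 0.5·0)/10 = 100·2/10 = 20.

20.0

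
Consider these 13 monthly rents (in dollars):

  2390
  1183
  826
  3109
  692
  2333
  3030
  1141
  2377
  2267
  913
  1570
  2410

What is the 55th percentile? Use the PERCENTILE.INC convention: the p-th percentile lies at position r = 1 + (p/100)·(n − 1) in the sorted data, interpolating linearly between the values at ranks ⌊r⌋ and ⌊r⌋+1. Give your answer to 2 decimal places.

2306.60

Sorted: 692, 826, 913, 1141, 1183, 1570, 2267, 2333, 2377, 2390, 2410, 3030, 3109.
n = 13.
r = 1 + (55/100)·(13 − 1) = 1 + 6.6 = 7.6.
Rank 7 is 2267 and rank 8 is 2333.
Interpolate: 2267 + 0.6·(2333 − 2267) = 2267 + 0.6·66 = 2306.6.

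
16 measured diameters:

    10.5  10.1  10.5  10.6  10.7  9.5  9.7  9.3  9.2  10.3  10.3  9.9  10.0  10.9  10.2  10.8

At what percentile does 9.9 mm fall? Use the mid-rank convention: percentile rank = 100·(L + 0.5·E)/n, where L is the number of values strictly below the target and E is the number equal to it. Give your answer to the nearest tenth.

Sorted: 9.2, 9.3, 9.5, 9.7, 9.9, 10.0, 10.1, 10.2, 10.3, 10.3, 10.5, 10.5, 10.6, 10.7, 10.8, 10.9.
Count below 9.9: L = 4; count equal: E = 1; n = 16.
Percentile rank = 100·(4 + 0.5·1)/16 = 100·4.5/16 = 28.12.

28.1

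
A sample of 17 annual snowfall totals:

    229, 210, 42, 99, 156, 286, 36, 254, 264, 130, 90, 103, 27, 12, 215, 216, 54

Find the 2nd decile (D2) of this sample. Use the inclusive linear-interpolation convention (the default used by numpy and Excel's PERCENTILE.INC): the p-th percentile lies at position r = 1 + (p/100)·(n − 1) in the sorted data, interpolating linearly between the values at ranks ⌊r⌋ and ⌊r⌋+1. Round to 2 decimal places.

Sorted: 12, 27, 36, 42, 54, 90, 99, 103, 130, 156, 210, 215, 216, 229, 254, 264, 286.
n = 17.
r = 1 + (20/100)·(17 − 1) = 1 + 3.2 = 4.2.
Rank 4 is 42 and rank 5 is 54.
Interpolate: 42 + 0.2·(54 − 42) = 42 + 0.2·12 = 44.4.

44.40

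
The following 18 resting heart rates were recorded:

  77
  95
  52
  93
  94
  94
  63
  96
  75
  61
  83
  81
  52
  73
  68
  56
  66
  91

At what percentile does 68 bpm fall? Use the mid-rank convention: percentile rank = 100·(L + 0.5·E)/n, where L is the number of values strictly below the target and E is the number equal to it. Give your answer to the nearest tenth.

36.1

Sorted: 52, 52, 56, 61, 63, 66, 68, 73, 75, 77, 81, 83, 91, 93, 94, 94, 95, 96.
Count below 68: L = 6; count equal: E = 1; n = 18.
Percentile rank = 100·(6 + 0.5·1)/18 = 100·6.5/18 = 36.11.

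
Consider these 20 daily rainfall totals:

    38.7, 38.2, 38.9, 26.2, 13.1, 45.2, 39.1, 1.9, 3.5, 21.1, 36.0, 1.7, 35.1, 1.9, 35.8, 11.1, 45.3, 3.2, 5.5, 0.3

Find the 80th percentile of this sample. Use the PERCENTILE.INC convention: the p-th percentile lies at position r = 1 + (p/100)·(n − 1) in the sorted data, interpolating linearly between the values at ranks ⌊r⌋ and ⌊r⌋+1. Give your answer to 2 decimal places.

38.74

Sorted: 0.3, 1.7, 1.9, 1.9, 3.2, 3.5, 5.5, 11.1, 13.1, 21.1, 26.2, 35.1, 35.8, 36.0, 38.2, 38.7, 38.9, 39.1, 45.2, 45.3.
n = 20.
r = 1 + (80/100)·(20 − 1) = 1 + 15.2 = 16.2.
Rank 16 is 38.7 and rank 17 is 38.9.
Interpolate: 38.7 + 0.2·(38.9 − 38.7) = 38.7 + 0.2·0.2 = 38.74.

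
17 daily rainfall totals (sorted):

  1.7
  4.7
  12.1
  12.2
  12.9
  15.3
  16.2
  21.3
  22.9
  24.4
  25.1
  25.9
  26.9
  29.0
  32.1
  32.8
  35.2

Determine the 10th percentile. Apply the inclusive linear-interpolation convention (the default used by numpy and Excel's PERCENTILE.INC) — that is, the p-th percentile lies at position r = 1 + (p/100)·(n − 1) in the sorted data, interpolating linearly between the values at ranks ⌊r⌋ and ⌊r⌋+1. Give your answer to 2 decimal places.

n = 17.
r = 1 + (10/100)·(17 − 1) = 1 + 1.6 = 2.6.
Rank 2 is 4.7 and rank 3 is 12.1.
Interpolate: 4.7 + 0.6·(12.1 − 4.7) = 4.7 + 0.6·7.4 = 9.14.

9.14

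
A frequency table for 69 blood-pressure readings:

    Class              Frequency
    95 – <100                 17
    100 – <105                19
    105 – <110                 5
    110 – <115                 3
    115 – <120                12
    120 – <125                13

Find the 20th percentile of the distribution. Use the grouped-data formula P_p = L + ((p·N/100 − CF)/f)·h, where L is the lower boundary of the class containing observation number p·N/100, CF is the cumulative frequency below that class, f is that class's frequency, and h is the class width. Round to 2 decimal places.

99.06

N = 69; target position k = 20/100 · 69 = 13.8.
Cumulative frequencies: 17, 36, 41, 44, 56, 69.
Observation 13.8 falls in the class 95 – <100.
L = 95, CF = 0, f = 17, h = 5.
P20 = 95 + ((13.8 − 0)/17)·5 = 95 + 4.05882 = 99.0588.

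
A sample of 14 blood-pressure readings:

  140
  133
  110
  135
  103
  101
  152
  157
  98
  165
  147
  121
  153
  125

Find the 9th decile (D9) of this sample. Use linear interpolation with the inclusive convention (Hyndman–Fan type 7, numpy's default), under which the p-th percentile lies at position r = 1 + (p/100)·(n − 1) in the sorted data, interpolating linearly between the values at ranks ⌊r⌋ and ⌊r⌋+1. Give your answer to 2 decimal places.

Sorted: 98, 101, 103, 110, 121, 125, 133, 135, 140, 147, 152, 153, 157, 165.
n = 14.
r = 1 + (90/100)·(14 − 1) = 1 + 11.7 = 12.7.
Rank 12 is 153 and rank 13 is 157.
Interpolate: 153 + 0.7·(157 − 153) = 153 + 0.7·4 = 155.8.

155.80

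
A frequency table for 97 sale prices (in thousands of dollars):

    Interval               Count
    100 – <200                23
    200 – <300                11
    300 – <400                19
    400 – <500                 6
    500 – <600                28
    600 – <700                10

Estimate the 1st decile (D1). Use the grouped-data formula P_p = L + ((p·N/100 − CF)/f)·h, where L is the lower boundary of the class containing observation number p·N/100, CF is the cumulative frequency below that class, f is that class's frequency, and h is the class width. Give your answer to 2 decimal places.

142.17

N = 97; target position k = 10/100 · 97 = 9.7.
Cumulative frequencies: 23, 34, 53, 59, 87, 97.
Observation 9.7 falls in the class 100 – <200.
L = 100, CF = 0, f = 23, h = 100.
P10 = 100 + ((9.7 − 0)/23)·100 = 100 + 42.1739 = 142.174.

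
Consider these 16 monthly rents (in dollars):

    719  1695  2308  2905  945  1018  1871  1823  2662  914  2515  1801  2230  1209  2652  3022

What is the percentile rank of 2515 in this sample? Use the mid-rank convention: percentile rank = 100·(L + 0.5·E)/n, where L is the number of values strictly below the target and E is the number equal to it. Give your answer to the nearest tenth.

Sorted: 719, 914, 945, 1018, 1209, 1695, 1801, 1823, 1871, 2230, 2308, 2515, 2652, 2662, 2905, 3022.
Count below 2515: L = 11; count equal: E = 1; n = 16.
Percentile rank = 100·(11 + 0.5·1)/16 = 100·11.5/16 = 71.88.

71.9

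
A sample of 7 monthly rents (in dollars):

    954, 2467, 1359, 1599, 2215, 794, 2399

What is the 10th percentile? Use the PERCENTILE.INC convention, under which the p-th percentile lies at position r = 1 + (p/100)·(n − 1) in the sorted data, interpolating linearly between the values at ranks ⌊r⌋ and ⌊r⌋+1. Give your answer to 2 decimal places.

890.00

Sorted: 794, 954, 1359, 1599, 2215, 2399, 2467.
n = 7.
r = 1 + (10/100)·(7 − 1) = 1 + 0.6 = 1.6.
Rank 1 is 794 and rank 2 is 954.
Interpolate: 794 + 0.6·(954 − 794) = 794 + 0.6·160 = 890.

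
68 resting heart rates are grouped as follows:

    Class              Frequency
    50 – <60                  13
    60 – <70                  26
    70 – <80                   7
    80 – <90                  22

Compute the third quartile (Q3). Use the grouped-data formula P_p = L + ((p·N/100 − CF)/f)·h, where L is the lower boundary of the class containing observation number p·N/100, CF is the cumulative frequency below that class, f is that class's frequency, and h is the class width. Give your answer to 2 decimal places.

82.27

N = 68; target position k = 75/100 · 68 = 51.
Cumulative frequencies: 13, 39, 46, 68.
Observation 51 falls in the class 80 – <90.
L = 80, CF = 46, f = 22, h = 10.
P75 = 80 + ((51 − 46)/22)·10 = 80 + 2.27273 = 82.2727.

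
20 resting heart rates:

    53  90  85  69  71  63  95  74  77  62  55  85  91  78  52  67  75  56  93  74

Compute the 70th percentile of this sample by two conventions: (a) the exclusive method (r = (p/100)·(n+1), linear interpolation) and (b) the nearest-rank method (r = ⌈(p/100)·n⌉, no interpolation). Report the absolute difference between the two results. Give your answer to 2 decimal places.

Sorted: 52, 53, 55, 56, 62, 63, 67, 69, 71, 74, 74, 75, 77, 78, 85, 85, 90, 91, 93, 95.
n = 20.
(a) r = 14.7; between ranks 14 (78) and 15 (85): 82.9.
(b) the nearest-rank method: rank 14 → 78.
|82.9 − 78| = 4.9.

4.90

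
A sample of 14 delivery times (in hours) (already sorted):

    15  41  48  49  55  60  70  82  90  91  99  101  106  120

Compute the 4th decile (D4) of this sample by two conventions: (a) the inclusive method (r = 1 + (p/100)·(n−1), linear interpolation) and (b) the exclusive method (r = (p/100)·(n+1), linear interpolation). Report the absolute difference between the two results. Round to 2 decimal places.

2.00

n = 14.
(a) r = 6.2; between ranks 6 (60) and 7 (70): 62.
(b) r = 6 → value at rank 6 = 60.
|62 − 60| = 2.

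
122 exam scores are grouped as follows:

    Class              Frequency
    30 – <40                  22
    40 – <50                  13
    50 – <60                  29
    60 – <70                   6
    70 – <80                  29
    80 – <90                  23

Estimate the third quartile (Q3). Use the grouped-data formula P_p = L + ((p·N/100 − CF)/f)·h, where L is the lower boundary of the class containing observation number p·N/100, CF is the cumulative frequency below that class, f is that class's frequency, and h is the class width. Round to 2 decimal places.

77.41

N = 122; target position k = 75/100 · 122 = 91.5.
Cumulative frequencies: 22, 35, 64, 70, 99, 122.
Observation 91.5 falls in the class 70 – <80.
L = 70, CF = 70, f = 29, h = 10.
P75 = 70 + ((91.5 − 70)/29)·10 = 70 + 7.41379 = 77.4138.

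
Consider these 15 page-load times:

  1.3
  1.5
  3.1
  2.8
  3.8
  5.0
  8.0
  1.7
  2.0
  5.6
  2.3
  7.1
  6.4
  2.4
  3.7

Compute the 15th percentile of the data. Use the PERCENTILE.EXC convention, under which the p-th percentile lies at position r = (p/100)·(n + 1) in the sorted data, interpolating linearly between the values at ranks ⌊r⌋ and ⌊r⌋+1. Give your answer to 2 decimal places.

Sorted: 1.3, 1.5, 1.7, 2.0, 2.3, 2.4, 2.8, 3.1, 3.7, 3.8, 5.0, 5.6, 6.4, 7.1, 8.0.
n = 15.
r = (15/100)·(15 + 1) = 2.4.
Rank 2 is 1.5 and rank 3 is 1.7.
Interpolate: 1.5 + 0.4·(1.7 − 1.5) = 1.5 + 0.4·0.2 = 1.58.

1.58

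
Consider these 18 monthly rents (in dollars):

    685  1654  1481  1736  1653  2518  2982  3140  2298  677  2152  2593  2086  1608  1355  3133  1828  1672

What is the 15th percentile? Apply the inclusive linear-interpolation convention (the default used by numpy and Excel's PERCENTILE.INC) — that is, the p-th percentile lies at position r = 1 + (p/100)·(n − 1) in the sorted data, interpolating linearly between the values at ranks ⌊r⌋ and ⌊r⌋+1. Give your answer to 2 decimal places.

1424.30

Sorted: 677, 685, 1355, 1481, 1608, 1653, 1654, 1672, 1736, 1828, 2086, 2152, 2298, 2518, 2593, 2982, 3133, 3140.
n = 18.
r = 1 + (15/100)·(18 − 1) = 1 + 2.55 = 3.55.
Rank 3 is 1355 and rank 4 is 1481.
Interpolate: 1355 + 0.55·(1481 − 1355) = 1355 + 0.55·126 = 1424.3.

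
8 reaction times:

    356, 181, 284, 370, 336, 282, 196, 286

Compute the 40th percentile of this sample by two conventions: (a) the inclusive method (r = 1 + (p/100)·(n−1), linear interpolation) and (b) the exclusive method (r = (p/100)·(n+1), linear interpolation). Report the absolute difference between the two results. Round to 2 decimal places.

Sorted: 181, 196, 282, 284, 286, 336, 356, 370.
n = 8.
(a) r = 3.8; between ranks 3 (282) and 4 (284): 283.6.
(b) r = 3.6; between ranks 3 (282) and 4 (284): 283.2.
|283.6 − 283.2| = 0.4.

0.40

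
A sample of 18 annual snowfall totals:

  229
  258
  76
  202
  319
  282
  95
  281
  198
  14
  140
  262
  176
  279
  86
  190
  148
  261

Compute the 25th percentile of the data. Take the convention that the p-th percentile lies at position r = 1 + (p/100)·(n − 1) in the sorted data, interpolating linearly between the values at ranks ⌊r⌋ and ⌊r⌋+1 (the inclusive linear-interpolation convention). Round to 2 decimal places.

142.00

Sorted: 14, 76, 86, 95, 140, 148, 176, 190, 198, 202, 229, 258, 261, 262, 279, 281, 282, 319.
n = 18.
r = 1 + (25/100)·(18 − 1) = 1 + 4.25 = 5.25.
Rank 5 is 140 and rank 6 is 148.
Interpolate: 140 + 0.25·(148 − 140) = 140 + 0.25·8 = 142.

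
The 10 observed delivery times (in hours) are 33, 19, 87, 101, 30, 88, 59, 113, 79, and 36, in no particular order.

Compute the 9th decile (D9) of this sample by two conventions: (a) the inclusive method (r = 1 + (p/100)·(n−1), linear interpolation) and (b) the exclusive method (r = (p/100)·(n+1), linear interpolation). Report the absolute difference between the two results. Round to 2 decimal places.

9.60

Sorted: 19, 30, 33, 36, 59, 79, 87, 88, 101, 113.
n = 10.
(a) r = 9.1; between ranks 9 (101) and 10 (113): 102.2.
(b) r = 9.9; between ranks 9 (101) and 10 (113): 111.8.
|102.2 − 111.8| = 9.6.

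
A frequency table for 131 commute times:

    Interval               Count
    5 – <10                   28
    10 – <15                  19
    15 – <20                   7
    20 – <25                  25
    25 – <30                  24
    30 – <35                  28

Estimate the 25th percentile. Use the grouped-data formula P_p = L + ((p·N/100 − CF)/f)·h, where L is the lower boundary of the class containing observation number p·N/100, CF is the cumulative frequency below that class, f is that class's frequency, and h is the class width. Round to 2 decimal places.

11.25

N = 131; target position k = 25/100 · 131 = 32.75.
Cumulative frequencies: 28, 47, 54, 79, 103, 131.
Observation 32.75 falls in the class 10 – <15.
L = 10, CF = 28, f = 19, h = 5.
P25 = 10 + ((32.75 − 28)/19)·5 = 10 + 1.25 = 11.25.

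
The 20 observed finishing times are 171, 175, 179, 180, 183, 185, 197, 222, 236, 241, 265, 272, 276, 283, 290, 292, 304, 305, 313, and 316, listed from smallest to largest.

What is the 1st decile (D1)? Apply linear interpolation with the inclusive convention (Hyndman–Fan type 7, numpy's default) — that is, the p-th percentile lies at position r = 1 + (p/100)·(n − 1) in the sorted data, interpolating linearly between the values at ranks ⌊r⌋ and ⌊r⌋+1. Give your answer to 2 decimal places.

178.60

n = 20.
r = 1 + (10/100)·(20 − 1) = 1 + 1.9 = 2.9.
Rank 2 is 175 and rank 3 is 179.
Interpolate: 175 + 0.9·(179 − 175) = 175 + 0.9·4 = 178.6.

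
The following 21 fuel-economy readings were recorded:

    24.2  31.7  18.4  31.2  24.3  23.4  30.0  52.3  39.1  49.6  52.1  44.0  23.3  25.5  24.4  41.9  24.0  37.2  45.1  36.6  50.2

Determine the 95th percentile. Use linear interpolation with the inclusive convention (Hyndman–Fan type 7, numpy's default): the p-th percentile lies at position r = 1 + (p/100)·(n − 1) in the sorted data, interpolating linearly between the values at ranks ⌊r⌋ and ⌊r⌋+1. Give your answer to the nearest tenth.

Sorted: 18.4, 23.3, 23.4, 24.0, 24.2, 24.3, 24.4, 25.5, 30.0, 31.2, 31.7, 36.6, 37.2, 39.1, 41.9, 44.0, 45.1, 49.6, 50.2, 52.1, 52.3.
n = 21.
r = 1 + (95/100)·(21 − 1) = 1 + 19 = 20.
r is an integer, so P95 is the value at rank 20: 52.1.

52.1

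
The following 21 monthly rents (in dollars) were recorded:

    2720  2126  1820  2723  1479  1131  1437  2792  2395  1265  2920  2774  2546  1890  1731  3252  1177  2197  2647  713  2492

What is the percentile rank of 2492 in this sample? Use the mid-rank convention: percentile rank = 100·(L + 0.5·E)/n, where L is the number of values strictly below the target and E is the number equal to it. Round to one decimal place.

Sorted: 713, 1131, 1177, 1265, 1437, 1479, 1731, 1820, 1890, 2126, 2197, 2395, 2492, 2546, 2647, 2720, 2723, 2774, 2792, 2920, 3252.
Count below 2492: L = 12; count equal: E = 1; n = 21.
Percentile rank = 100·(12 + 0.5·1)/21 = 100·12.5/21 = 59.52.

59.5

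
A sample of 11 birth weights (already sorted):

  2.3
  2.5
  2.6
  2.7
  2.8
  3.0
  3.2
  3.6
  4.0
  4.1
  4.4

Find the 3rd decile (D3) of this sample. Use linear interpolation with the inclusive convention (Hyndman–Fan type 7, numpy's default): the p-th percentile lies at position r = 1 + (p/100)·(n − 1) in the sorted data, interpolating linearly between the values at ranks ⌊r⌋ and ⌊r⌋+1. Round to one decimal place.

n = 11.
r = 1 + (30/100)·(11 − 1) = 1 + 3 = 4.
r is an integer, so P30 is the value at rank 4: 2.7.

2.7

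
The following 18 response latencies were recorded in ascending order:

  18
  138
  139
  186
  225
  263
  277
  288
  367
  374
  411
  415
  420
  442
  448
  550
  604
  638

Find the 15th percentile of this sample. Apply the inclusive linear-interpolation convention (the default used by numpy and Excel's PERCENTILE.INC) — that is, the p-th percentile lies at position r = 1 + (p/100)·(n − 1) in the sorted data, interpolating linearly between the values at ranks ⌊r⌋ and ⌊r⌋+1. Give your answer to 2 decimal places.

164.85

n = 18.
r = 1 + (15/100)·(18 − 1) = 1 + 2.55 = 3.55.
Rank 3 is 139 and rank 4 is 186.
Interpolate: 139 + 0.55·(186 − 139) = 139 + 0.55·47 = 164.85.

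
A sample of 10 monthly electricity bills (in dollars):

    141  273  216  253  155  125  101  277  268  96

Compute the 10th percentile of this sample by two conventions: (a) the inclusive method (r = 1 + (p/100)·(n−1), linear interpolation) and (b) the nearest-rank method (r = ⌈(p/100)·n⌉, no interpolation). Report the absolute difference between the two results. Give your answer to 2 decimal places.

Sorted: 96, 101, 125, 141, 155, 216, 253, 268, 273, 277.
n = 10.
(a) r = 1.9; between ranks 1 (96) and 2 (101): 100.5.
(b) the nearest-rank method: rank 1 → 96.
|100.5 − 96| = 4.5.

4.50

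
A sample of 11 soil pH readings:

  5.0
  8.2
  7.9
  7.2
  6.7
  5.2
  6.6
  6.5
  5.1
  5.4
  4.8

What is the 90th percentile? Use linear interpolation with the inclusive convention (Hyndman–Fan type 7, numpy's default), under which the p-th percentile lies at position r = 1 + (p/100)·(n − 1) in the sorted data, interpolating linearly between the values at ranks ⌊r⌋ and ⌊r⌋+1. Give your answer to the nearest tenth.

Sorted: 4.8, 5.0, 5.1, 5.2, 5.4, 6.5, 6.6, 6.7, 7.2, 7.9, 8.2.
n = 11.
r = 1 + (90/100)·(11 − 1) = 1 + 9 = 10.
r is an integer, so P90 is the value at rank 10: 7.9.

7.9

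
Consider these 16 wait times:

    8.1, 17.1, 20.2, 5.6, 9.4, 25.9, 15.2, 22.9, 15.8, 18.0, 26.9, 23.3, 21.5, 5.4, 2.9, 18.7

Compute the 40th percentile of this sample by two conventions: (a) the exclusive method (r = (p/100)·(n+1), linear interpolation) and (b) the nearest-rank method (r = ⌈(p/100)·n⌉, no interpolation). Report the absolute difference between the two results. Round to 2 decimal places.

Sorted: 2.9, 5.4, 5.6, 8.1, 9.4, 15.2, 15.8, 17.1, 18.0, 18.7, 20.2, 21.5, 22.9, 23.3, 25.9, 26.9.
n = 16.
(a) r = 6.8; between ranks 6 (15.2) and 7 (15.8): 15.68.
(b) the nearest-rank method: rank 7 → 15.8.
|15.68 − 15.8| = 0.12.

0.12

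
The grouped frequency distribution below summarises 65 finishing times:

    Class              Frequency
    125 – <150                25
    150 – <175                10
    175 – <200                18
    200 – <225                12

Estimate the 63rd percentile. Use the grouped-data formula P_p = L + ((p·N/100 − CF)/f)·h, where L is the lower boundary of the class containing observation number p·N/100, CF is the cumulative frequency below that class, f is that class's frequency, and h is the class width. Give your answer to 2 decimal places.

183.26

N = 65; target position k = 63/100 · 65 = 40.95.
Cumulative frequencies: 25, 35, 53, 65.
Observation 40.95 falls in the class 175 – <200.
L = 175, CF = 35, f = 18, h = 25.
P63 = 175 + ((40.95 − 35)/18)·25 = 175 + 8.26389 = 183.264.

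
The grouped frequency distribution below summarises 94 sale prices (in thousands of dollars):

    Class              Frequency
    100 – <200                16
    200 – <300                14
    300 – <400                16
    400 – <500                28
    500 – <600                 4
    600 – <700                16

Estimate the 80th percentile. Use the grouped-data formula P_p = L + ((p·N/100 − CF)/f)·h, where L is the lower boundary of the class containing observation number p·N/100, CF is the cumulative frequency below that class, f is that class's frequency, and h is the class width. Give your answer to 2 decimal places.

530.00

N = 94; target position k = 80/100 · 94 = 75.2.
Cumulative frequencies: 16, 30, 46, 74, 78, 94.
Observation 75.2 falls in the class 500 – <600.
L = 500, CF = 74, f = 4, h = 100.
P80 = 500 + ((75.2 − 74)/4)·100 = 500 + 30 = 530.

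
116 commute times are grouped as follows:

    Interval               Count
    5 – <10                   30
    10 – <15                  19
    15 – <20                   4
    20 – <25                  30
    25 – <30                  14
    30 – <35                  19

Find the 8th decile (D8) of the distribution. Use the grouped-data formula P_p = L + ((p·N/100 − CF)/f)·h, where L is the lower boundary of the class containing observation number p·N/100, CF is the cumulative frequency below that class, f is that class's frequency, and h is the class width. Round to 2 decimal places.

28.50

N = 116; target position k = 80/100 · 116 = 92.8.
Cumulative frequencies: 30, 49, 53, 83, 97, 116.
Observation 92.8 falls in the class 25 – <30.
L = 25, CF = 83, f = 14, h = 5.
P80 = 25 + ((92.8 − 83)/14)·5 = 25 + 3.5 = 28.5.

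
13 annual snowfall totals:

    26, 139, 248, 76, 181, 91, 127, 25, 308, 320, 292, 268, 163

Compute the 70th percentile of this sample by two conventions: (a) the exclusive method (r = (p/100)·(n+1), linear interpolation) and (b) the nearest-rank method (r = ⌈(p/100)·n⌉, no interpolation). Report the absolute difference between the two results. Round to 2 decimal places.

4.00

Sorted: 25, 26, 76, 91, 127, 139, 163, 181, 248, 268, 292, 308, 320.
n = 13.
(a) r = 9.8; between ranks 9 (248) and 10 (268): 264.
(b) the nearest-rank method: rank 10 → 268.
|264 − 268| = 4.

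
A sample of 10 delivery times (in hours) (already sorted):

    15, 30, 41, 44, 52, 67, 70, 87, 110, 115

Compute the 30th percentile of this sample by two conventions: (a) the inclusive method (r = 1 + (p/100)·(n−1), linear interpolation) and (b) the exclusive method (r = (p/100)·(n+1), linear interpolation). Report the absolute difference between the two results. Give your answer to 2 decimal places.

1.20

n = 10.
(a) r = 3.7; between ranks 3 (41) and 4 (44): 43.1.
(b) r = 3.3; between ranks 3 (41) and 4 (44): 41.9.
|43.1 − 41.9| = 1.2.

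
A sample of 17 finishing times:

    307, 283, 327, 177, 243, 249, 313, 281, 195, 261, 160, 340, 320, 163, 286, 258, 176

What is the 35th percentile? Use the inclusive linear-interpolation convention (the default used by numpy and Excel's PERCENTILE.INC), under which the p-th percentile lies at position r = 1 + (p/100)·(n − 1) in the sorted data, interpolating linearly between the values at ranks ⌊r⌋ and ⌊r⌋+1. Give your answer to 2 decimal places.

246.60

Sorted: 160, 163, 176, 177, 195, 243, 249, 258, 261, 281, 283, 286, 307, 313, 320, 327, 340.
n = 17.
r = 1 + (35/100)·(17 − 1) = 1 + 5.6 = 6.6.
Rank 6 is 243 and rank 7 is 249.
Interpolate: 243 + 0.6·(249 − 243) = 243 + 0.6·6 = 246.6.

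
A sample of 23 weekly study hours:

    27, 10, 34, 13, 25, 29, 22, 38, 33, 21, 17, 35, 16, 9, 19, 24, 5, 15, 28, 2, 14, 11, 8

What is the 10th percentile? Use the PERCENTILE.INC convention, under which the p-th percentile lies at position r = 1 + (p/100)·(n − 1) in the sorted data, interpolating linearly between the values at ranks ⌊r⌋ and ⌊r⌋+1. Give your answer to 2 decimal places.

8.20

Sorted: 2, 5, 8, 9, 10, 11, 13, 14, 15, 16, 17, 19, 21, 22, 24, 25, 27, 28, 29, 33, 34, 35, 38.
n = 23.
r = 1 + (10/100)·(23 − 1) = 1 + 2.2 = 3.2.
Rank 3 is 8 and rank 4 is 9.
Interpolate: 8 + 0.2·(9 − 8) = 8 + 0.2·1 = 8.2.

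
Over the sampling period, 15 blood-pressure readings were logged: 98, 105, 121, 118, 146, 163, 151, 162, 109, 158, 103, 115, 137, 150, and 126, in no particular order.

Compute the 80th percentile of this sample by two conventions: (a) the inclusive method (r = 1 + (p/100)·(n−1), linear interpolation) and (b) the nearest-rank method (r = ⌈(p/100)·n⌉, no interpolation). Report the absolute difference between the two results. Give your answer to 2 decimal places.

Sorted: 98, 103, 105, 109, 115, 118, 121, 126, 137, 146, 150, 151, 158, 162, 163.
n = 15.
(a) r = 12.2; between ranks 12 (151) and 13 (158): 152.4.
(b) the nearest-rank method: rank 12 → 151.
|152.4 − 151| = 1.4.

1.40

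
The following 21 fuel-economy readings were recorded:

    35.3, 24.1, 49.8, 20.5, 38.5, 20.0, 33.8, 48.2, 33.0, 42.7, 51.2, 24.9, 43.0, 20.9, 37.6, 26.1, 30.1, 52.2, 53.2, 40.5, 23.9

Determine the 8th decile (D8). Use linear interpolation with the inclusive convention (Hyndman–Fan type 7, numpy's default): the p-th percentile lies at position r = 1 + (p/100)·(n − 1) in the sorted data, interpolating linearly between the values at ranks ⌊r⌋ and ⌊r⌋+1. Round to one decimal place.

Sorted: 20.0, 20.5, 20.9, 23.9, 24.1, 24.9, 26.1, 30.1, 33.0, 33.8, 35.3, 37.6, 38.5, 40.5, 42.7, 43.0, 48.2, 49.8, 51.2, 52.2, 53.2.
n = 21.
r = 1 + (80/100)·(21 − 1) = 1 + 16 = 17.
r is an integer, so P80 is the value at rank 17: 48.2.

48.2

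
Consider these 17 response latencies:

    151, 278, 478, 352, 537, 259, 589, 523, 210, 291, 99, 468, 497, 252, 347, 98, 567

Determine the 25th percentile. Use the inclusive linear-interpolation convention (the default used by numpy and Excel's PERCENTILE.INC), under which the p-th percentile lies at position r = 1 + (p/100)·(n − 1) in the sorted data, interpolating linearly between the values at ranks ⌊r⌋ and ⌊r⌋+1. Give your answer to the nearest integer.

Sorted: 98, 99, 151, 210, 252, 259, 278, 291, 347, 352, 468, 478, 497, 523, 537, 567, 589.
n = 17.
r = 1 + (25/100)·(17 − 1) = 1 + 4 = 5.
r is an integer, so P25 is the value at rank 5: 252.

252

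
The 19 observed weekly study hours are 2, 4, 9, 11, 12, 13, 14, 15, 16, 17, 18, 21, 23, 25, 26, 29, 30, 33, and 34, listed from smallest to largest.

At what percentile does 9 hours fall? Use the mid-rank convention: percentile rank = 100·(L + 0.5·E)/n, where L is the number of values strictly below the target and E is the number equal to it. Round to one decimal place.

13.2

Count below 9: L = 2; count equal: E = 1; n = 19.
Percentile rank = 100·(2 + 0.5·1)/19 = 100·2.5/19 = 13.16.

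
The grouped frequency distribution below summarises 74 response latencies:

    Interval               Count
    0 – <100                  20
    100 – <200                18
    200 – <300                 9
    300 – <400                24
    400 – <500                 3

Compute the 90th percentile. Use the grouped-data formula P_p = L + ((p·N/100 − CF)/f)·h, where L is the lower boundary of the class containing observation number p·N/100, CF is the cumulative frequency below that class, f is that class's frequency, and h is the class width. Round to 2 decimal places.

381.67

N = 74; target position k = 90/100 · 74 = 66.6.
Cumulative frequencies: 20, 38, 47, 71, 74.
Observation 66.6 falls in the class 300 – <400.
L = 300, CF = 47, f = 24, h = 100.
P90 = 300 + ((66.6 − 47)/24)·100 = 300 + 81.6667 = 381.667.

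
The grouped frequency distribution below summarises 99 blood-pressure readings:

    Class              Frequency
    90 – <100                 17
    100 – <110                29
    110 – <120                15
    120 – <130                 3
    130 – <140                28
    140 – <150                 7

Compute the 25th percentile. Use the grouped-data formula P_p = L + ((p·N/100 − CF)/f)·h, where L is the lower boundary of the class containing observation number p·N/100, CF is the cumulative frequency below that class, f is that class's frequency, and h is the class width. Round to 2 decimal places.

N = 99; target position k = 25/100 · 99 = 24.75.
Cumulative frequencies: 17, 46, 61, 64, 92, 99.
Observation 24.75 falls in the class 100 – <110.
L = 100, CF = 17, f = 29, h = 10.
P25 = 100 + ((24.75 − 17)/29)·10 = 100 + 2.67241 = 102.672.

102.67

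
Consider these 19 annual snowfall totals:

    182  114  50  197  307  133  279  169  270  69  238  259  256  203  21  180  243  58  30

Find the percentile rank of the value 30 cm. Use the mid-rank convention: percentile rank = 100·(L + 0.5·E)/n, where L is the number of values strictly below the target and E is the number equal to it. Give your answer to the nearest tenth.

Sorted: 21, 30, 50, 58, 69, 114, 133, 169, 180, 182, 197, 203, 238, 243, 256, 259, 270, 279, 307.
Count below 30: L = 1; count equal: E = 1; n = 19.
Percentile rank = 100·(1 + 0.5·1)/19 = 100·1.5/19 = 7.895.

7.9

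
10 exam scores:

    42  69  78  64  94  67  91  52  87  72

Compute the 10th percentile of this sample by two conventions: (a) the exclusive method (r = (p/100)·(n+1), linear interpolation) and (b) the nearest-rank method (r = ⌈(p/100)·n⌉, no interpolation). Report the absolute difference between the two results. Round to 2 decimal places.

Sorted: 42, 52, 64, 67, 69, 72, 78, 87, 91, 94.
n = 10.
(a) r = 1.1; between ranks 1 (42) and 2 (52): 43.
(b) the nearest-rank method: rank 1 → 42.
|43 − 42| = 1.

1.00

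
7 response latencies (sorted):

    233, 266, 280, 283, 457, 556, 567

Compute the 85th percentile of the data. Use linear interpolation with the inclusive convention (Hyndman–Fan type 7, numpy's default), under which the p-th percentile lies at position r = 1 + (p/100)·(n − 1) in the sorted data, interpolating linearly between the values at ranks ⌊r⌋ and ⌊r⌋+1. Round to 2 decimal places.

n = 7.
r = 1 + (85/100)·(7 − 1) = 1 + 5.1 = 6.1.
Rank 6 is 556 and rank 7 is 567.
Interpolate: 556 + 0.1·(567 − 556) = 556 + 0.1·11 = 557.1.

557.10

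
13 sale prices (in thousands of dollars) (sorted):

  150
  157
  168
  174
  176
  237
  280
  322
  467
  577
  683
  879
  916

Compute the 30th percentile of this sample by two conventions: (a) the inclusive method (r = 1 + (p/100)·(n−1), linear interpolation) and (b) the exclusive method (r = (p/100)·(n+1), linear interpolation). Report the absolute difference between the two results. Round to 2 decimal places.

0.80

n = 13.
(a) r = 4.6; between ranks 4 (174) and 5 (176): 175.2.
(b) r = 4.2; between ranks 4 (174) and 5 (176): 174.4.
|175.2 − 174.4| = 0.8.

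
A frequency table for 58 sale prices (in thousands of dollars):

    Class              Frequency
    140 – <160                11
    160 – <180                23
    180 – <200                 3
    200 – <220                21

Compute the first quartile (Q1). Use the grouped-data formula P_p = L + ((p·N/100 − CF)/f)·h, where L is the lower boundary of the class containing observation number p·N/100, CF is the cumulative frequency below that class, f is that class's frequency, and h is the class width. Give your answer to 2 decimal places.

163.04

N = 58; target position k = 25/100 · 58 = 14.5.
Cumulative frequencies: 11, 34, 37, 58.
Observation 14.5 falls in the class 160 – <180.
L = 160, CF = 11, f = 23, h = 20.
P25 = 160 + ((14.5 − 11)/23)·20 = 160 + 3.04348 = 163.043.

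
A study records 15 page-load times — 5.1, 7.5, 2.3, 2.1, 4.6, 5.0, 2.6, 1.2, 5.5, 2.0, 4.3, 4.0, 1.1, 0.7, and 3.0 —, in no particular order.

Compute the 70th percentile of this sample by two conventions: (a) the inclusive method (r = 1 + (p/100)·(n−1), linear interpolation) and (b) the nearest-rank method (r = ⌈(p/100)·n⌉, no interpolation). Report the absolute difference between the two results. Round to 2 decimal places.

Sorted: 0.7, 1.1, 1.2, 2.0, 2.1, 2.3, 2.6, 3.0, 4.0, 4.3, 4.6, 5.0, 5.1, 5.5, 7.5.
n = 15.
(a) r = 10.8; between ranks 10 (4.3) and 11 (4.6): 4.54.
(b) the nearest-rank method: rank 11 → 4.6.
|4.54 − 4.6| = 0.06.

0.06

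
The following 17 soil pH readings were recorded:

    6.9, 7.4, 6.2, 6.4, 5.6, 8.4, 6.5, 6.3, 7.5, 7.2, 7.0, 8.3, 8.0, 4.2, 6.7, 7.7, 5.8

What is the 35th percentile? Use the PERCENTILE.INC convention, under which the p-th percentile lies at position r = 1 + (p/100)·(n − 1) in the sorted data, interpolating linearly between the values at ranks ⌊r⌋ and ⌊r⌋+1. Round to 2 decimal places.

Sorted: 4.2, 5.6, 5.8, 6.2, 6.3, 6.4, 6.5, 6.7, 6.9, 7.0, 7.2, 7.4, 7.5, 7.7, 8.0, 8.3, 8.4.
n = 17.
r = 1 + (35/100)·(17 − 1) = 1 + 5.6 = 6.6.
Rank 6 is 6.4 and rank 7 is 6.5.
Interpolate: 6.4 + 0.6·(6.5 − 6.4) = 6.4 + 0.6·0.1 = 6.46.

6.46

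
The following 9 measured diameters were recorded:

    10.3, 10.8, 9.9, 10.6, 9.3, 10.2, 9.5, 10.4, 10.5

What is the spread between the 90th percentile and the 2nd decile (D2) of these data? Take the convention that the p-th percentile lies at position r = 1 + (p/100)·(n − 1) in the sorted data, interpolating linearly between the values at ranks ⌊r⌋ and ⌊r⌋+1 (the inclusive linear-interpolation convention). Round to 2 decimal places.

Sorted: 9.3, 9.5, 9.9, 10.2, 10.3, 10.4, 10.5, 10.6, 10.8.
n = 9.
P20: r = 2.6; ranks 2–3 are 9.5, 9.9; interpolating gives 9.74.
P90: r = 8.2; ranks 8–9 are 10.6, 10.8; interpolating gives 10.64.
Difference: 10.64 − 9.74 = 0.9.

0.90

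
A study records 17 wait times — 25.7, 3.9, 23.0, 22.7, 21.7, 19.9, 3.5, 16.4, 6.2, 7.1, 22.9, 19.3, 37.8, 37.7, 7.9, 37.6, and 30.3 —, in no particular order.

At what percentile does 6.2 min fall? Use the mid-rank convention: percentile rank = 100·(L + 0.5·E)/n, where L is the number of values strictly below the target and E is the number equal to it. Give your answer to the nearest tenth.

14.7

Sorted: 3.5, 3.9, 6.2, 7.1, 7.9, 16.4, 19.3, 19.9, 21.7, 22.7, 22.9, 23.0, 25.7, 30.3, 37.6, 37.7, 37.8.
Count below 6.2: L = 2; count equal: E = 1; n = 17.
Percentile rank = 100·(2 + 0.5·1)/17 = 100·2.5/17 = 14.71.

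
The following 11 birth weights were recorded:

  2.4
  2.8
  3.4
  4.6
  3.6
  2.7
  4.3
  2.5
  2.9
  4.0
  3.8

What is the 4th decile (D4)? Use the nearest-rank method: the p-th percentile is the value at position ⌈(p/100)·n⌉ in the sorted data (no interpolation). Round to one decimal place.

2.9

Sorted: 2.4, 2.5, 2.7, 2.8, 2.9, 3.4, 3.6, 3.8, 4.0, 4.3, 4.6.
n = 11.
Position = ⌈40/100 · 11⌉ = ⌈4.4⌉ = 5.
The value at rank 5 is 2.9.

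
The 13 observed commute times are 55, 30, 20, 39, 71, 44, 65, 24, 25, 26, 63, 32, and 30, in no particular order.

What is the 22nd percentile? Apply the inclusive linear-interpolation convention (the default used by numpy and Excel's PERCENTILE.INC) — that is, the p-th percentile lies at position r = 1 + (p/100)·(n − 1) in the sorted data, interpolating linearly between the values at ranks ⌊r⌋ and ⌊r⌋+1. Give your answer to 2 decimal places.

25.64

Sorted: 20, 24, 25, 26, 30, 30, 32, 39, 44, 55, 63, 65, 71.
n = 13.
r = 1 + (22/100)·(13 − 1) = 1 + 2.64 = 3.64.
Rank 3 is 25 and rank 4 is 26.
Interpolate: 25 + 0.64·(26 − 25) = 25 + 0.64·1 = 25.64.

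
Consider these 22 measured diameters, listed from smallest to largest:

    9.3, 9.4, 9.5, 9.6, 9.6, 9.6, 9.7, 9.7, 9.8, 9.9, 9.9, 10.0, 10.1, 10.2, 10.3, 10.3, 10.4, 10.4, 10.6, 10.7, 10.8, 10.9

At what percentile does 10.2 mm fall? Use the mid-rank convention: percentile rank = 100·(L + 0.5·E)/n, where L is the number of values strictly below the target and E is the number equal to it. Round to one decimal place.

61.4

Count below 10.2: L = 13; count equal: E = 1; n = 22.
Percentile rank = 100·(13 + 0.5·1)/22 = 100·13.5/22 = 61.36.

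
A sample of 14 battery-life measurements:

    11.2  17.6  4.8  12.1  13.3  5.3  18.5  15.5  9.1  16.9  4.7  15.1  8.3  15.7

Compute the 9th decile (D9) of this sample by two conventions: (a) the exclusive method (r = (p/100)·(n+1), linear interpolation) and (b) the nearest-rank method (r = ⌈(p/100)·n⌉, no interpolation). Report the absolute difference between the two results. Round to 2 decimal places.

Sorted: 4.7, 4.8, 5.3, 8.3, 9.1, 11.2, 12.1, 13.3, 15.1, 15.5, 15.7, 16.9, 17.6, 18.5.
n = 14.
(a) r = 13.5; between ranks 13 (17.6) and 14 (18.5): 18.05.
(b) the nearest-rank method: rank 13 → 17.6.
|18.05 − 17.6| = 0.45.

0.45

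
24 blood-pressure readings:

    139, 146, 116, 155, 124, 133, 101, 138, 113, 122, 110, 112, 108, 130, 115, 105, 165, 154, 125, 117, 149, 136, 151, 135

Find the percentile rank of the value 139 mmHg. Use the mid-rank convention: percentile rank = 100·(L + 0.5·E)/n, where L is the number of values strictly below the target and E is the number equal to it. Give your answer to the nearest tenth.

72.9

Sorted: 101, 105, 108, 110, 112, 113, 115, 116, 117, 122, 124, 125, 130, 133, 135, 136, 138, 139, 146, 149, 151, 154, 155, 165.
Count below 139: L = 17; count equal: E = 1; n = 24.
Percentile rank = 100·(17 + 0.5·1)/24 = 100·17.5/24 = 72.92.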